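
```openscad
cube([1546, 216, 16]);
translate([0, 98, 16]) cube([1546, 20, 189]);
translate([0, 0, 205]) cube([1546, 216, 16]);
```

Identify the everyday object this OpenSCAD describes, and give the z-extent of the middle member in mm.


An I-beam. The web height is 189 mm.

Two wide flanges with a thin centred web — an I-beam. Overall 221 mm minus two 16 mm flanges gives a web of 221 − 2·16 = 189 mm.


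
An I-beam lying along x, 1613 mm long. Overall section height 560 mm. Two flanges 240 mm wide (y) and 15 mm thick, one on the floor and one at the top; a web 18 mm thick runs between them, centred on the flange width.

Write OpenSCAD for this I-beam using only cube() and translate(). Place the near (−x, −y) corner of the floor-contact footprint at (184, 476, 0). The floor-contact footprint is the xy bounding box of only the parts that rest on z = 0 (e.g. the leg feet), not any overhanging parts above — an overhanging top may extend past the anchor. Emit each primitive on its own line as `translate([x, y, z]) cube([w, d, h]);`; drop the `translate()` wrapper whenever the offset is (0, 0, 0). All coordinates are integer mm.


translate([184, 476, 0]) cube([1613, 240, 15]);
translate([184, 587, 15]) cube([1613, 18, 530]);
translate([184, 476, 545]) cube([1613, 240, 15]);


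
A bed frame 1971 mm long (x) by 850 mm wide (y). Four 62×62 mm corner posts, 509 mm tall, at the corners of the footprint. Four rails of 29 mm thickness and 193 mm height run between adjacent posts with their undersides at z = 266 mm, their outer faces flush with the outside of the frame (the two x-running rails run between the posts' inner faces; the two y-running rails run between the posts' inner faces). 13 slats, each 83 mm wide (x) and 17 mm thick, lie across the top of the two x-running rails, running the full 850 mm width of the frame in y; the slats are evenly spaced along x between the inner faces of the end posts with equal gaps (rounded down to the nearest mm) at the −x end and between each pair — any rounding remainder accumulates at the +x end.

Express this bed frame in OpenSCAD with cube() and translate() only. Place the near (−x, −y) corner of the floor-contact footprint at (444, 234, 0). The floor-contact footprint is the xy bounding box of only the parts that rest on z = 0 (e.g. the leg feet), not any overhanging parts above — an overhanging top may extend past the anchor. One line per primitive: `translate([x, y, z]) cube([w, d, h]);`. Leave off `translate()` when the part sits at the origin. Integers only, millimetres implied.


// slat z = rail_z + rail_h = 266 + 193 = 459
// slat gap = ⌊(1847 − 13·83) / 14⌋ = 54
translate([444, 234, 0]) cube([62, 62, 509]);
translate([444, 1022, 0]) cube([62, 62, 509]);
translate([2353, 234, 0]) cube([62, 62, 509]);
translate([2353, 1022, 0]) cube([62, 62, 509]);
translate([506, 234, 266]) cube([1847, 29, 193]);
translate([506, 1055, 266]) cube([1847, 29, 193]);
translate([444, 296, 266]) cube([29, 726, 193]);
translate([2386, 296, 266]) cube([29, 726, 193]);
translate([560, 234, 459]) cube([83, 850, 17]);
translate([697, 234, 459]) cube([83, 850, 17]);
translate([834, 234, 459]) cube([83, 850, 17]);
translate([971, 234, 459]) cube([83, 850, 17]);
translate([1108, 234, 459]) cube([83, 850, 17]);
translate([1245, 234, 459]) cube([83, 850, 17]);
translate([1382, 234, 459]) cube([83, 850, 17]);
translate([1519, 234, 459]) cube([83, 850, 17]);
translate([1656, 234, 459]) cube([83, 850, 17]);
translate([1793, 234, 459]) cube([83, 850, 17]);
translate([1930, 234, 459]) cube([83, 850, 17]);
translate([2067, 234, 459]) cube([83, 850, 17]);
translate([2204, 234, 459]) cube([83, 850, 17]);


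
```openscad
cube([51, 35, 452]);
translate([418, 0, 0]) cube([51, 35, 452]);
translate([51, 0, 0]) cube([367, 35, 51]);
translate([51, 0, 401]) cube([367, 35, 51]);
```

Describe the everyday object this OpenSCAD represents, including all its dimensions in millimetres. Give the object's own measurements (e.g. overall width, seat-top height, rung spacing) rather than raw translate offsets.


A rectangular picture frame lying in the x–z plane (depth along y). The opening is 367 mm wide (x) by 350 mm tall (z), surrounded by a border 51 mm wide on all four sides. The frame is 35 mm deep and is made of two full-height vertical stiles with two horizontal rails fitted between them.


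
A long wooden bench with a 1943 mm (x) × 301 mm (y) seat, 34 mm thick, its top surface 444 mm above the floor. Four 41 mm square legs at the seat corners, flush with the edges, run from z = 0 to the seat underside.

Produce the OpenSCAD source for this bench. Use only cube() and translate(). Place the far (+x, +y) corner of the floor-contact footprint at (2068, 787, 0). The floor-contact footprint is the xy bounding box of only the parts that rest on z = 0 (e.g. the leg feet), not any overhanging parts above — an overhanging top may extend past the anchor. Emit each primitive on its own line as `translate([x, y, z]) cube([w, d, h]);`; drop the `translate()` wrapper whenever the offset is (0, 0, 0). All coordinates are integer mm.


translate([125, 486, 410]) cube([1943, 301, 34]);
translate([125, 486, 0]) cube([41, 41, 410]);
translate([125, 746, 0]) cube([41, 41, 410]);
translate([2027, 486, 0]) cube([41, 41, 410]);
translate([2027, 746, 0]) cube([41, 41, 410]);


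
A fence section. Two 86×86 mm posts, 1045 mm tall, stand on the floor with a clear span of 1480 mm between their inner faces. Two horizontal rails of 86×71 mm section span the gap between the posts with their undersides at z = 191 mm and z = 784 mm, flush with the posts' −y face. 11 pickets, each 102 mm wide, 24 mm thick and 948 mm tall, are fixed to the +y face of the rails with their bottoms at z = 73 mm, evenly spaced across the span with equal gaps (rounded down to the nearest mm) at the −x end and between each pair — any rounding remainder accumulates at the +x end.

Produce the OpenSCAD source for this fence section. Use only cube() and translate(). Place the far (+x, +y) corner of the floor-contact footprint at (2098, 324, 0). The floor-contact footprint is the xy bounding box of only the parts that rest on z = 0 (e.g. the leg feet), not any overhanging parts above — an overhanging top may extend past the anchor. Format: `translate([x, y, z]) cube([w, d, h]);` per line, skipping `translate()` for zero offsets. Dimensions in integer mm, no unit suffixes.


translate([446, 238, 0]) cube([86, 86, 1045]);
translate([2012, 238, 0]) cube([86, 86, 1045]);
translate([532, 238, 191]) cube([1480, 86, 71]);
translate([532, 238, 784]) cube([1480, 86, 71]);
translate([561, 324, 73]) cube([102, 24, 948]);
translate([692, 324, 73]) cube([102, 24, 948]);
translate([823, 324, 73]) cube([102, 24, 948]);
translate([954, 324, 73]) cube([102, 24, 948]);
translate([1085, 324, 73]) cube([102, 24, 948]);
translate([1216, 324, 73]) cube([102, 24, 948]);
translate([1347, 324, 73]) cube([102, 24, 948]);
translate([1478, 324, 73]) cube([102, 24, 948]);
translate([1609, 324, 73]) cube([102, 24, 948]);
translate([1740, 324, 73]) cube([102, 24, 948]);
translate([1871, 324, 73]) cube([102, 24, 948]);


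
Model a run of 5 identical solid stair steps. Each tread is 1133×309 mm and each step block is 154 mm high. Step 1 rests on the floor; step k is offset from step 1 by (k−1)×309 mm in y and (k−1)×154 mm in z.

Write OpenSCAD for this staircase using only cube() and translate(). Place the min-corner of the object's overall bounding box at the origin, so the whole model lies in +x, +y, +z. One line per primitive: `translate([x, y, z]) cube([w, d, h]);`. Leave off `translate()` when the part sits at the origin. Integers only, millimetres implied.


cube([1133, 309, 154]);
translate([0, 309, 154]) cube([1133, 309, 154]);
translate([0, 618, 308]) cube([1133, 309, 154]);
translate([0, 927, 462]) cube([1133, 309, 154]);
translate([0, 1236, 616]) cube([1133, 309, 154]);


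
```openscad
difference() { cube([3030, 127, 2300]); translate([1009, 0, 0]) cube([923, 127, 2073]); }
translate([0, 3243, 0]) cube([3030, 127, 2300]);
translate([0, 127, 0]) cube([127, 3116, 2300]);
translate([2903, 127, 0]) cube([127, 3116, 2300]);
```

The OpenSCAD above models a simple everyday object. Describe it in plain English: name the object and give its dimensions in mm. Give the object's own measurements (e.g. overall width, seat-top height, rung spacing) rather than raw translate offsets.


A single room: four walls, each 2300 mm tall and 127 mm thick, enclosing an outside footprint 3030×3370 mm (x × y), no floor or roof. The front and back walls (−y and +y sides) run the full x-width; the side walls fit between their inner faces. A door opening 923 mm wide and 2073 mm tall is cut through the front wall from the floor up, its −x edge 1009 mm from the wall's −x end.


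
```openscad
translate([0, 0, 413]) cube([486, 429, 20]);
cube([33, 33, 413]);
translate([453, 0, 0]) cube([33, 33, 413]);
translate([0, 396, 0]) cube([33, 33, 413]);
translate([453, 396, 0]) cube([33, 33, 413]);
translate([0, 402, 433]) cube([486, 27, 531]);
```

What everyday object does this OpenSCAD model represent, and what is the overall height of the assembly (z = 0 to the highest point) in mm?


A chair. The overall height is 964 mm.

A slab on four corner posts with a tall panel at the back — a chair. The seat slab sits at z = 413 with thickness 20, and the 531 mm backrest starts at the seat top, so the overall height is 413 + 20 + 531 = 964 mm.


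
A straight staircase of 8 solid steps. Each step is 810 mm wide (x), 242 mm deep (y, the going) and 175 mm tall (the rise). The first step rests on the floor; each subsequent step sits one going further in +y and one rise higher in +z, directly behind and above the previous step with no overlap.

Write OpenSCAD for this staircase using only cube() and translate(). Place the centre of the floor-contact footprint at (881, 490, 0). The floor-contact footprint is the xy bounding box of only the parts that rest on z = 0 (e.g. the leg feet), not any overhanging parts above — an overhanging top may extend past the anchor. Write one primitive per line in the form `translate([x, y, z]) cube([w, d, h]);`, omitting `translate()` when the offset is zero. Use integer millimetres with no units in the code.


translate([476, 369, 0]) cube([810, 242, 175]);
translate([476, 611, 175]) cube([810, 242, 175]);
translate([476, 853, 350]) cube([810, 242, 175]);
translate([476, 1095, 525]) cube([810, 242, 175]);
translate([476, 1337, 700]) cube([810, 242, 175]);
translate([476, 1579, 875]) cube([810, 242, 175]);
translate([476, 1821, 1050]) cube([810, 242, 175]);
translate([476, 2063, 1225]) cube([810, 242, 175]);


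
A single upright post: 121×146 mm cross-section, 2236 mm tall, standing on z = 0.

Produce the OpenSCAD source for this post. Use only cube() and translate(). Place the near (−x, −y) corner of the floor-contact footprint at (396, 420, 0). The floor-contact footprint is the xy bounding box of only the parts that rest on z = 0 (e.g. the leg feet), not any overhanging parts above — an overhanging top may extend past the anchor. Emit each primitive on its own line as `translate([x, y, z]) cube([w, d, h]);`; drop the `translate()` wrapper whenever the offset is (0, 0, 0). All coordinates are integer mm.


translate([396, 420, 0]) cube([121, 146, 2236]);


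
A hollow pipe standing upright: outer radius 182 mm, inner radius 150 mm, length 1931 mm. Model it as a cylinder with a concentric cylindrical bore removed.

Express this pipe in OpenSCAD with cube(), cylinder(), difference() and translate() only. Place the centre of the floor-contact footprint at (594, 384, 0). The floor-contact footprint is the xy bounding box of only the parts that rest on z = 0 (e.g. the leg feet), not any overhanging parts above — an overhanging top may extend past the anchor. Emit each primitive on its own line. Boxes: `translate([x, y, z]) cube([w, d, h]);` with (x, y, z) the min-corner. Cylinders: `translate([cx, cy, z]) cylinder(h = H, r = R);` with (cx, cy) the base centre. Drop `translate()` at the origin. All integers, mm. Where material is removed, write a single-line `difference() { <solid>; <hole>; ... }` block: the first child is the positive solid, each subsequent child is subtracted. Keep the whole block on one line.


difference() { translate([594, 384, 0]) cylinder(h = 1931, r = 182); translate([594, 384, 0]) cylinder(h = 1931, r = 150); }


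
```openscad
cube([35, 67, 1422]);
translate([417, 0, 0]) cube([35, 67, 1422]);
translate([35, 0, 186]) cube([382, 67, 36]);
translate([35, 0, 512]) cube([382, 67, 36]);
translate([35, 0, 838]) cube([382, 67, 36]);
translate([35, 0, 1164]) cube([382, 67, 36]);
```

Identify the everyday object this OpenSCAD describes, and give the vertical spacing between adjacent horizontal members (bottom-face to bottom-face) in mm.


A ladder. The rung spacing is 326 mm.

Two tall 35×67 posts with 4 short bars between them — a ladder. Adjacent rungs sit at z = 186 and z = 512, so the spacing is 512 − 186 = 326 mm.


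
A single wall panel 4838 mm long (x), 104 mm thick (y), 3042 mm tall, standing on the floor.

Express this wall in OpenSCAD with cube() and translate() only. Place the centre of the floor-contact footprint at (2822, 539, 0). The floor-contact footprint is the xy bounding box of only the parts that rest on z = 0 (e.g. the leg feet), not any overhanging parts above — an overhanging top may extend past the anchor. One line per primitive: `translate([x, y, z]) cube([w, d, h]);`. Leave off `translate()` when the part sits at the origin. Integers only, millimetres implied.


translate([403, 487, 0]) cube([4838, 104, 3042]);


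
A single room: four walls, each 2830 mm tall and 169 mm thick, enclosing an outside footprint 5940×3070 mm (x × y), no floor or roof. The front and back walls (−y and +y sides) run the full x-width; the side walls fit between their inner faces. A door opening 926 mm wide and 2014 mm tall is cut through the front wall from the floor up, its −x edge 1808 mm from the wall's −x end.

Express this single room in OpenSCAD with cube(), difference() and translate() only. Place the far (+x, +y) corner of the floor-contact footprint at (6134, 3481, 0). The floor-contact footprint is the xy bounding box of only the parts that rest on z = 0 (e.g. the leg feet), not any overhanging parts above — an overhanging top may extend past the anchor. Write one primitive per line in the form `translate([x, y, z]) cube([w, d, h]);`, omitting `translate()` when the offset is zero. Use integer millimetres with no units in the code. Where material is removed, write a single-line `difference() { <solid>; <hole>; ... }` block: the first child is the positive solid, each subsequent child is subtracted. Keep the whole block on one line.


difference() { translate([194, 411, 0]) cube([5940, 169, 2830]); translate([2002, 411, 0]) cube([926, 169, 2014]); }
translate([194, 3312, 0]) cube([5940, 169, 2830]);
translate([194, 580, 0]) cube([169, 2732, 2830]);
translate([5965, 580, 0]) cube([169, 2732, 2830]);


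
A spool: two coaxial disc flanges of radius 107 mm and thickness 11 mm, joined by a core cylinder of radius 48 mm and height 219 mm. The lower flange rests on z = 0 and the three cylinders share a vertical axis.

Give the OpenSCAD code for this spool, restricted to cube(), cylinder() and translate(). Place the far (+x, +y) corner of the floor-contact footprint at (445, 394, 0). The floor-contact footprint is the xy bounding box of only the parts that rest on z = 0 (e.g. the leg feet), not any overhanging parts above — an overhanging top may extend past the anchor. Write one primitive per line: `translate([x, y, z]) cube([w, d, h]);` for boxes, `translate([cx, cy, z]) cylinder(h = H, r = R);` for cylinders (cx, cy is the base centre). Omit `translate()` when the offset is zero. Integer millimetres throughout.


translate([338, 287, 0]) cylinder(h = 11, r = 107);
translate([338, 287, 11]) cylinder(h = 219, r = 48);
translate([338, 287, 230]) cylinder(h = 11, r = 107);


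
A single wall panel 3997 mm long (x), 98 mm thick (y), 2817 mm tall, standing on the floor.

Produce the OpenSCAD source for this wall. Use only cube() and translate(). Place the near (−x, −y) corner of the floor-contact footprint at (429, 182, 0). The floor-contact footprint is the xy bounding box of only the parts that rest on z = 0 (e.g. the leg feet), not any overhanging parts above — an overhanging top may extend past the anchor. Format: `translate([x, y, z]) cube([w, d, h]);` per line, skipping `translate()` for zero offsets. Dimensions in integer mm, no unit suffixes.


translate([429, 182, 0]) cube([3997, 98, 2817]);


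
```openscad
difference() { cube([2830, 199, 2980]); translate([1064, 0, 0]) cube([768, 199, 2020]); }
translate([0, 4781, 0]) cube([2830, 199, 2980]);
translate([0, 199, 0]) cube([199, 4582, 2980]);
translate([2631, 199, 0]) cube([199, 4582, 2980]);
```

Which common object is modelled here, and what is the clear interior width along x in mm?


A single room. The interior width is 2432 mm.

Four walls enclosing a rectangle with a door in the front wall — a room. Outside width 2830 minus two 199 mm walls gives 2432 mm.


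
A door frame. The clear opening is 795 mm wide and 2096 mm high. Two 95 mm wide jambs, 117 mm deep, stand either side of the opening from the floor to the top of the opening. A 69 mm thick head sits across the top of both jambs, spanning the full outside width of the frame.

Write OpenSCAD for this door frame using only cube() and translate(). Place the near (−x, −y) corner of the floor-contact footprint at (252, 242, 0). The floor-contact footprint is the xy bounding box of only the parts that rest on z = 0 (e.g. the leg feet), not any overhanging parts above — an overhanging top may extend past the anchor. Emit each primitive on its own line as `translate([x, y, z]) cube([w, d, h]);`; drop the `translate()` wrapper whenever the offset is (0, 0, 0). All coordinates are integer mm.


translate([252, 242, 0]) cube([95, 117, 2096]);
translate([1142, 242, 0]) cube([95, 117, 2096]);
translate([252, 242, 2096]) cube([985, 117, 69]);


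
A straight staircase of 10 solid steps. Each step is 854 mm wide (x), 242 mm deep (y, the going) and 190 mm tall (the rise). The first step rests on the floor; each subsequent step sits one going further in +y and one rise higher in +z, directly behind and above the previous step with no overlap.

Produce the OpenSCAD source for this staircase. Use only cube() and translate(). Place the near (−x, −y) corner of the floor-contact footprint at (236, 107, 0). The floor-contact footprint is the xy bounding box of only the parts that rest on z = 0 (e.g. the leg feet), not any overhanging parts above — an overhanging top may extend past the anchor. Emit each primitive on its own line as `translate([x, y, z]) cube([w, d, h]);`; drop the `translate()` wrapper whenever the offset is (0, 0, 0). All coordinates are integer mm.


translate([236, 107, 0]) cube([854, 242, 190]);
translate([236, 349, 190]) cube([854, 242, 190]);
translate([236, 591, 380]) cube([854, 242, 190]);
translate([236, 833, 570]) cube([854, 242, 190]);
translate([236, 1075, 760]) cube([854, 242, 190]);
translate([236, 1317, 950]) cube([854, 242, 190]);
translate([236, 1559, 1140]) cube([854, 242, 190]);
translate([236, 1801, 1330]) cube([854, 242, 190]);
translate([236, 2043, 1520]) cube([854, 242, 190]);
translate([236, 2285, 1710]) cube([854, 242, 190]);


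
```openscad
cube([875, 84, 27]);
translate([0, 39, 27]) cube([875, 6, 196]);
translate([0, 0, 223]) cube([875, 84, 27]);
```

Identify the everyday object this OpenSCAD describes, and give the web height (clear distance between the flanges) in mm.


An I-beam. The web height is 196 mm.

Two wide flanges with a thin centred web — an I-beam. Overall 250 mm minus two 27 mm flanges gives a web of 250 − 2·27 = 196 mm.


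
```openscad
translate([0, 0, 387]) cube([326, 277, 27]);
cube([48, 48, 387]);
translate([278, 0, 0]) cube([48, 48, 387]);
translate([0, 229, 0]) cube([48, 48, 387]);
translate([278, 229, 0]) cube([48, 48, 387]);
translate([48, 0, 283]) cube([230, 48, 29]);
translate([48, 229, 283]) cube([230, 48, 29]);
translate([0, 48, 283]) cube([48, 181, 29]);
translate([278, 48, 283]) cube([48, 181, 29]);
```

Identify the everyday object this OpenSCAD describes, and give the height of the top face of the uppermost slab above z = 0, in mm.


A stool. The seat height is 414 mm.

A 326×277×27 slab at z = 387 on four corner posts — a stool. The seat top is 387 + 27 = 414 mm.


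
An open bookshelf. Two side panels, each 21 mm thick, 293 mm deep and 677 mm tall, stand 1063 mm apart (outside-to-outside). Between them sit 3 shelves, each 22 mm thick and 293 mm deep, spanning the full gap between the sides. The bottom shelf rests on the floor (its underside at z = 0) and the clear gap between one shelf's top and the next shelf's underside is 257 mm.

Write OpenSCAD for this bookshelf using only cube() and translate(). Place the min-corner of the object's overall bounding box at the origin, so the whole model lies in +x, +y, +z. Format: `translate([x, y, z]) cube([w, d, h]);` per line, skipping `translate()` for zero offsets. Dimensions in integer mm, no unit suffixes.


cube([21, 293, 677]);
translate([1042, 0, 0]) cube([21, 293, 677]);
translate([21, 0, 0]) cube([1021, 293, 22]);
translate([21, 0, 279]) cube([1021, 293, 22]);
translate([21, 0, 558]) cube([1021, 293, 22]);


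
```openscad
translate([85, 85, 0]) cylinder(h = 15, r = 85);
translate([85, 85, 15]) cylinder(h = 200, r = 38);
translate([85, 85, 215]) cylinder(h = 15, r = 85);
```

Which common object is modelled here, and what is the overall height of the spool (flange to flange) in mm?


A spool. The overall height is 230 mm.

Three coaxial cylinders, large–small–large — a spool. Two 15 mm flanges and a 200 mm core give 15 + 200 + 15 = 230 mm.


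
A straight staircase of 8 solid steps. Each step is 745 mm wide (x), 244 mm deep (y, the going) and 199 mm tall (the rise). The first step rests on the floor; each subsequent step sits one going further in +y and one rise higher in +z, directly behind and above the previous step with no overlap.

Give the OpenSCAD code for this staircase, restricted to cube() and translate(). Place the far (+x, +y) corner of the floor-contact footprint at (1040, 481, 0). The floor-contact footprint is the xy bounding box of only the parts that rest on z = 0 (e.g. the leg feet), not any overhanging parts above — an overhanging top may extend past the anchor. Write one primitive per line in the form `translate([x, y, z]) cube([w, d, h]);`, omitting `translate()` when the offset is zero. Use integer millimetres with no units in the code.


translate([295, 237, 0]) cube([745, 244, 199]);
translate([295, 481, 199]) cube([745, 244, 199]);
translate([295, 725, 398]) cube([745, 244, 199]);
translate([295, 969, 597]) cube([745, 244, 199]);
translate([295, 1213, 796]) cube([745, 244, 199]);
translate([295, 1457, 995]) cube([745, 244, 199]);
translate([295, 1701, 1194]) cube([745, 244, 199]);
translate([295, 1945, 1393]) cube([745, 244, 199]);


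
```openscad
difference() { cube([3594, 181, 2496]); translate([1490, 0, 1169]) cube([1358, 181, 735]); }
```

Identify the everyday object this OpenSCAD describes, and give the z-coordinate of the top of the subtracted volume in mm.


A wall with a window opening. The window head height is 1904 mm.

A wall with a rectangular opening subtracted — a window. Sill at z = 1169, opening 735 mm tall, so the head is at 1169 + 735 = 1904 mm.


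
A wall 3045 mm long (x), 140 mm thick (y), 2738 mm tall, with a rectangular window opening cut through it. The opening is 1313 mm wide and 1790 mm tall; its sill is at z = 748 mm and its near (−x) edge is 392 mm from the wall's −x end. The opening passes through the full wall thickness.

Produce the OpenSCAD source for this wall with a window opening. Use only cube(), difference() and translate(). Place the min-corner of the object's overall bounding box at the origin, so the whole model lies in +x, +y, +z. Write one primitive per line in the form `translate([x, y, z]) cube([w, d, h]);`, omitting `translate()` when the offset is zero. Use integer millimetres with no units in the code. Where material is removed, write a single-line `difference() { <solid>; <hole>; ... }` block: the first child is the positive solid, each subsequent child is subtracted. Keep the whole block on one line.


difference() { cube([3045, 140, 2738]); translate([392, 0, 748]) cube([1313, 140, 1790]); }


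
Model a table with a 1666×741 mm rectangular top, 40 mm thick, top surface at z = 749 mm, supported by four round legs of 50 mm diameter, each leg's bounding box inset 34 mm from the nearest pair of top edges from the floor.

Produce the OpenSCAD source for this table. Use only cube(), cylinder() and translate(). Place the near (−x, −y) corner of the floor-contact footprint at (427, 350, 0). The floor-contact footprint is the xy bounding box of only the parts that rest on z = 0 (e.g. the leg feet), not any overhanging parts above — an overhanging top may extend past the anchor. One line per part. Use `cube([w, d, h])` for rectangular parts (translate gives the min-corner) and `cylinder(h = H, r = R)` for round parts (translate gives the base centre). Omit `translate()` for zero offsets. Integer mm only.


// leg_h = 749 - 40 = 709
translate([393, 316, 709]) cube([1666, 741, 40]);
translate([452, 375, 0]) cylinder(h = 709, r = 25);
translate([2000, 375, 0]) cylinder(h = 709, r = 25);
translate([452, 998, 0]) cylinder(h = 709, r = 25);
translate([2000, 998, 0]) cylinder(h = 709, r = 25);


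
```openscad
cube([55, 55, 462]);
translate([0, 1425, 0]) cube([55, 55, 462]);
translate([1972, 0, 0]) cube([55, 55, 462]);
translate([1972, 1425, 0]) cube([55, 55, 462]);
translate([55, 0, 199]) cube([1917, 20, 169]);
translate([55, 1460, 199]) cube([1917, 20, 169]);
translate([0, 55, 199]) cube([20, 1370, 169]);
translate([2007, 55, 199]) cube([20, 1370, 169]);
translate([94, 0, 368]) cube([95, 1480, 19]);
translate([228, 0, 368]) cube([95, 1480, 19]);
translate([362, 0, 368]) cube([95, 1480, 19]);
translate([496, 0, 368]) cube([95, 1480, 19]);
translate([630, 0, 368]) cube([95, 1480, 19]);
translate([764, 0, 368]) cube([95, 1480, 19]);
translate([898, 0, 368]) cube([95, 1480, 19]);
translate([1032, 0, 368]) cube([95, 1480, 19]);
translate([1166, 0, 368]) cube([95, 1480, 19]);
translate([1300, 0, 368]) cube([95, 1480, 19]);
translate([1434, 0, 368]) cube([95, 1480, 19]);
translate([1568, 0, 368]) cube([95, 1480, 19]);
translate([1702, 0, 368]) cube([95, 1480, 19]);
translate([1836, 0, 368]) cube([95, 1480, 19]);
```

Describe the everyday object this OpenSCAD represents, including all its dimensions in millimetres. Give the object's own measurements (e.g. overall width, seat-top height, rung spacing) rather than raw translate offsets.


A bed frame 2027 mm long (x) by 1480 mm wide (y). Four 55×55 mm corner posts, 462 mm tall, at the corners of the footprint. Four rails of 20 mm thickness and 169 mm height run between adjacent posts with their undersides at z = 199 mm, their outer faces flush with the outside of the frame (the two x-running rails run between the posts' inner faces; the two y-running rails run between the posts' inner faces). 14 slats, each 95 mm wide (x) and 19 mm thick, lie across the top of the two x-running rails, running the full 1480 mm width of the frame in y; along x they sit between the end posts with a 39 mm gap after the −x posts and between neighbouring slats, leaving 41 mm before the +x posts.


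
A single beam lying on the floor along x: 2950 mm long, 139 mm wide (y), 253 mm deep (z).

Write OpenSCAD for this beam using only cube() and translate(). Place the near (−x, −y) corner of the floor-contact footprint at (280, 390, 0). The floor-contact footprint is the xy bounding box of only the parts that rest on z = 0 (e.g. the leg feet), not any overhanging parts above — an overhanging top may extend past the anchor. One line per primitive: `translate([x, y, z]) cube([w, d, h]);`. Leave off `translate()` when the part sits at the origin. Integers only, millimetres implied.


translate([280, 390, 0]) cube([2950, 139, 253]);


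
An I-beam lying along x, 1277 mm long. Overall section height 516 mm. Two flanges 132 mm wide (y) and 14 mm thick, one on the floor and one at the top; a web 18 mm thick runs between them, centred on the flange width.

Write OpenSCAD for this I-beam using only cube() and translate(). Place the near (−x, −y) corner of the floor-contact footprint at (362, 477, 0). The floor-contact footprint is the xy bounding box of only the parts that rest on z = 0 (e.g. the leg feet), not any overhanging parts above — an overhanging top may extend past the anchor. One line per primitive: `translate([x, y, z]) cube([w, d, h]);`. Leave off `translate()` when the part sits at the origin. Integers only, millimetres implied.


translate([362, 477, 0]) cube([1277, 132, 14]);
translate([362, 534, 14]) cube([1277, 18, 488]);
translate([362, 477, 502]) cube([1277, 132, 14]);


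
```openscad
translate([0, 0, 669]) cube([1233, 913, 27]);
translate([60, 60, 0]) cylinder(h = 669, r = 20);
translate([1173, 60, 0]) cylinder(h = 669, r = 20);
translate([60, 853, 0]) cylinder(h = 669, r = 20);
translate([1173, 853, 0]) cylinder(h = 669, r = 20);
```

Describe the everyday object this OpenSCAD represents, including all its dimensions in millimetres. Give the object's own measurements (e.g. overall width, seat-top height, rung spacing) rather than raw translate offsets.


A rectangular dining table. The top is 1233×913×27 mm with its upper surface at z = 696 mm. It stands on four round legs of 40 mm diameter, each leg's bounding box inset 40 mm from the nearest pair of top edges, running from the floor to the underside of the top.


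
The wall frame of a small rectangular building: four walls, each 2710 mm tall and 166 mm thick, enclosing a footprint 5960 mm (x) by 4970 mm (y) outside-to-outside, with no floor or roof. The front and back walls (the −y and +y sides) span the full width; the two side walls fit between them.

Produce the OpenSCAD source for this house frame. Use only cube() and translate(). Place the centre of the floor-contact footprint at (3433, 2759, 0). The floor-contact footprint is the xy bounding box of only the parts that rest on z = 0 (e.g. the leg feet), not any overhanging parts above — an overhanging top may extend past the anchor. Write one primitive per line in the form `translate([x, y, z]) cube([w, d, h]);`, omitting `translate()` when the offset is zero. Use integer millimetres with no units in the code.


translate([453, 274, 0]) cube([5960, 166, 2710]);
translate([453, 5078, 0]) cube([5960, 166, 2710]);
translate([453, 440, 0]) cube([166, 4638, 2710]);
translate([6247, 440, 0]) cube([166, 4638, 2710]);


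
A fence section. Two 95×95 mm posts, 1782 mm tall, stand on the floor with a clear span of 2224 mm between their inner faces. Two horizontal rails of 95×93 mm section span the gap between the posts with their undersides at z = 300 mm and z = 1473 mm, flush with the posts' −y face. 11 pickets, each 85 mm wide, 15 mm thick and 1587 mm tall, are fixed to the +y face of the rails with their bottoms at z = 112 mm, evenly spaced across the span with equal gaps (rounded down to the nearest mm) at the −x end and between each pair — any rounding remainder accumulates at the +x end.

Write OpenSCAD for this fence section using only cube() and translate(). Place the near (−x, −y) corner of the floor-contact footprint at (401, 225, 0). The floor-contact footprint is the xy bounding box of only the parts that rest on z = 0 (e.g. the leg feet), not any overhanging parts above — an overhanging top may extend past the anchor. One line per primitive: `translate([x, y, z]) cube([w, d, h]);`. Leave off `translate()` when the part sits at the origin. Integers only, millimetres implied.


translate([401, 225, 0]) cube([95, 95, 1782]);
translate([2720, 225, 0]) cube([95, 95, 1782]);
translate([496, 225, 300]) cube([2224, 95, 93]);
translate([496, 225, 1473]) cube([2224, 95, 93]);
translate([603, 320, 112]) cube([85, 15, 1587]);
translate([795, 320, 112]) cube([85, 15, 1587]);
translate([987, 320, 112]) cube([85, 15, 1587]);
translate([1179, 320, 112]) cube([85, 15, 1587]);
translate([1371, 320, 112]) cube([85, 15, 1587]);
translate([1563, 320, 112]) cube([85, 15, 1587]);
translate([1755, 320, 112]) cube([85, 15, 1587]);
translate([1947, 320, 112]) cube([85, 15, 1587]);
translate([2139, 320, 112]) cube([85, 15, 1587]);
translate([2331, 320, 112]) cube([85, 15, 1587]);
translate([2523, 320, 112]) cube([85, 15, 1587]);


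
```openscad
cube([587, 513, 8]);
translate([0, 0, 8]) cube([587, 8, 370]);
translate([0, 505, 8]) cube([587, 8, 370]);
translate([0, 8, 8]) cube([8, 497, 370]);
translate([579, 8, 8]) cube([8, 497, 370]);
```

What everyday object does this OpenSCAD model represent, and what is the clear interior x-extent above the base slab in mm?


An open box. The internal width is 571 mm.

A 587×513 base slab with four walls standing on it — an open box. The base is 587 mm wide and the walls are 8 mm thick, so the internal width is 587 − 2 × 8 = 571 mm.


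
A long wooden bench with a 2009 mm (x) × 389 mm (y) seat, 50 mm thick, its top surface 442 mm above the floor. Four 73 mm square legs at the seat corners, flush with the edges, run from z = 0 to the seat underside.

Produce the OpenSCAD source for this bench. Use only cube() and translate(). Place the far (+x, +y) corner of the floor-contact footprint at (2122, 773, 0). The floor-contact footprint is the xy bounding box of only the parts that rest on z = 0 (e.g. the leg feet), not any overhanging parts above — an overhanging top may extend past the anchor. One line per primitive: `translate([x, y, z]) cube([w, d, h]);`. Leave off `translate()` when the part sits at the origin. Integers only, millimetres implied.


translate([113, 384, 392]) cube([2009, 389, 50]);
translate([113, 384, 0]) cube([73, 73, 392]);
translate([113, 700, 0]) cube([73, 73, 392]);
translate([2049, 384, 0]) cube([73, 73, 392]);
translate([2049, 700, 0]) cube([73, 73, 392]);


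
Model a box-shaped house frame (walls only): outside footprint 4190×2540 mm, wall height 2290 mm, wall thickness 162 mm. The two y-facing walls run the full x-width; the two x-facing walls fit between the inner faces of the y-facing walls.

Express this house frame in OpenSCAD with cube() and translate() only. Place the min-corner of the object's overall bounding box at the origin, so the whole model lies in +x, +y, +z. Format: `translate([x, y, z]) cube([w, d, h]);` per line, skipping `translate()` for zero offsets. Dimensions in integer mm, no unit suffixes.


cube([4190, 162, 2290]);
translate([0, 2378, 0]) cube([4190, 162, 2290]);
translate([0, 162, 0]) cube([162, 2216, 2290]);
translate([4028, 162, 0]) cube([162, 2216, 2290]);


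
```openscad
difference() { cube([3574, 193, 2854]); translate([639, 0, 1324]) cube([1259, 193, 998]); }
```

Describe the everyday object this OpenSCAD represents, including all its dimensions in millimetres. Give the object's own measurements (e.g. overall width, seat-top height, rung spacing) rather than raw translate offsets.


A wall 3574 mm long (x), 193 mm thick (y), 2854 mm tall, with a rectangular window opening cut through it. The opening is 1259 mm wide and 998 mm tall; its sill is at z = 1324 mm and its near (−x) edge is 639 mm from the wall's −x end. The opening passes through the full wall thickness.


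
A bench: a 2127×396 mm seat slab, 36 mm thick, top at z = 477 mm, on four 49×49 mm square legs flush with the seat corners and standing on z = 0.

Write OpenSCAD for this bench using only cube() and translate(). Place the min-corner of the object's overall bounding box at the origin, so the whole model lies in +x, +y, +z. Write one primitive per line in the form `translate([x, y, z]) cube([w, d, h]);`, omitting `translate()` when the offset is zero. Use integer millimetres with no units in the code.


translate([0, 0, 441]) cube([2127, 396, 36]);
cube([49, 49, 441]);
translate([0, 347, 0]) cube([49, 49, 441]);
translate([2078, 0, 0]) cube([49, 49, 441]);
translate([2078, 347, 0]) cube([49, 49, 441]);


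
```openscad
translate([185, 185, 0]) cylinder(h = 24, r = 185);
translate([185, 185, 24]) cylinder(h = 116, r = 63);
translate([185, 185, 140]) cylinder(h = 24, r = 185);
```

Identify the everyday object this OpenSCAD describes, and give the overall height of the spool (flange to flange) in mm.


A spool. The overall height is 164 mm.

Three coaxial cylinders, large–small–large — a spool. Two 24 mm flanges and a 116 mm core give 24 + 116 + 24 = 164 mm.


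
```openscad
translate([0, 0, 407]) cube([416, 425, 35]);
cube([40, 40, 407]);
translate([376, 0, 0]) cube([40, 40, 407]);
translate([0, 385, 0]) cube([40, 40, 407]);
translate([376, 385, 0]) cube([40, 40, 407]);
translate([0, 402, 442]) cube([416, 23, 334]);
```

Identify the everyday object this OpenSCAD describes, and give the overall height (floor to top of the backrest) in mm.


A chair. The overall height is 776 mm.

A slab on four corner posts with a tall panel at the back — a chair. The seat slab sits at z = 407 with thickness 35, and the 334 mm backrest starts at the seat top, so the overall height is 407 + 35 + 334 = 776 mm.


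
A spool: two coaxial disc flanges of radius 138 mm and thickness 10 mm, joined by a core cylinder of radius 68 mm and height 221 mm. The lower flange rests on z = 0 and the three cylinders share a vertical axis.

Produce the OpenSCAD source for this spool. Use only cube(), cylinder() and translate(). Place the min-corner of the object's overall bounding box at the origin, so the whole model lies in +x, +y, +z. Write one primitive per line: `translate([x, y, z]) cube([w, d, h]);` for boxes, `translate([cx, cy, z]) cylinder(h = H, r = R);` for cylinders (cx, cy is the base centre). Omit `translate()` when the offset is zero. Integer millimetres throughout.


translate([138, 138, 0]) cylinder(h = 10, r = 138);
translate([138, 138, 10]) cylinder(h = 221, r = 68);
translate([138, 138, 231]) cylinder(h = 10, r = 138);


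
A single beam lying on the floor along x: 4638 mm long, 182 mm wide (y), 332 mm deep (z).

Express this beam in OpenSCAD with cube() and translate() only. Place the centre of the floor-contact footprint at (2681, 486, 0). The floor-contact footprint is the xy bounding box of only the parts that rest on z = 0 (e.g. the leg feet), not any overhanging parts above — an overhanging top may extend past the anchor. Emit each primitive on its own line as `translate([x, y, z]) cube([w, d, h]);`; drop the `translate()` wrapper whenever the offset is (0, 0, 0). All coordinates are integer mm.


translate([362, 395, 0]) cube([4638, 182, 332]);


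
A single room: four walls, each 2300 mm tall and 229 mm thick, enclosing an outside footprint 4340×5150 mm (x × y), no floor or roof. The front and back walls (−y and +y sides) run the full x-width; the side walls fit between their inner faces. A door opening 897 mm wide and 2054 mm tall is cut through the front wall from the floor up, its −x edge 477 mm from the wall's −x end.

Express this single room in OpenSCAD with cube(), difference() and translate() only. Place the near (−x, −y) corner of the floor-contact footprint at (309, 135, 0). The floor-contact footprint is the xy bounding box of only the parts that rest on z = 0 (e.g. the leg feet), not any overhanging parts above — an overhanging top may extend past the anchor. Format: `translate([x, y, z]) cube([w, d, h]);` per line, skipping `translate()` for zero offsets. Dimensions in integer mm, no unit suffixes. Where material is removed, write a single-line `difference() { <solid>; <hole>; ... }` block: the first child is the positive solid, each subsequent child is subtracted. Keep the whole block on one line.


difference() { translate([309, 135, 0]) cube([4340, 229, 2300]); translate([786, 135, 0]) cube([897, 229, 2054]); }
translate([309, 5056, 0]) cube([4340, 229, 2300]);
translate([309, 364, 0]) cube([229, 4692, 2300]);
translate([4420, 364, 0]) cube([229, 4692, 2300]);
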